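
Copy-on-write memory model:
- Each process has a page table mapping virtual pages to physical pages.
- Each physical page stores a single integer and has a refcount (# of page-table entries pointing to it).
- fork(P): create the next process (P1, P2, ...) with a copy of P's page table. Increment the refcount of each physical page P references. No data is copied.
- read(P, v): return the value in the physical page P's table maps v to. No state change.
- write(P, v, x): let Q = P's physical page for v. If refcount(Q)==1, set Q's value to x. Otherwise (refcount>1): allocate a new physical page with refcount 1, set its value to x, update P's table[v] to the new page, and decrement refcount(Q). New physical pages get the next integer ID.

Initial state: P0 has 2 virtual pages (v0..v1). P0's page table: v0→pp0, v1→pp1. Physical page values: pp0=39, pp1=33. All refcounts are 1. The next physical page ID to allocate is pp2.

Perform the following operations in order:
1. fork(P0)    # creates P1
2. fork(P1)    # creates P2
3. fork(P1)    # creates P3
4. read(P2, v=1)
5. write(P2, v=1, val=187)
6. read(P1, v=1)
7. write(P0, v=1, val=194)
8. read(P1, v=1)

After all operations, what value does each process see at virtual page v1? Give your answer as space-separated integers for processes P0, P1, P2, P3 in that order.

Answer: 194 33 187 33

Derivation:
Op 1: fork(P0) -> P1. 2 ppages; refcounts: pp0:2 pp1:2
Op 2: fork(P1) -> P2. 2 ppages; refcounts: pp0:3 pp1:3
Op 3: fork(P1) -> P3. 2 ppages; refcounts: pp0:4 pp1:4
Op 4: read(P2, v1) -> 33. No state change.
Op 5: write(P2, v1, 187). refcount(pp1)=4>1 -> COPY to pp2. 3 ppages; refcounts: pp0:4 pp1:3 pp2:1
Op 6: read(P1, v1) -> 33. No state change.
Op 7: write(P0, v1, 194). refcount(pp1)=3>1 -> COPY to pp3. 4 ppages; refcounts: pp0:4 pp1:2 pp2:1 pp3:1
Op 8: read(P1, v1) -> 33. No state change.
P0: v1 -> pp3 = 194
P1: v1 -> pp1 = 33
P2: v1 -> pp2 = 187
P3: v1 -> pp1 = 33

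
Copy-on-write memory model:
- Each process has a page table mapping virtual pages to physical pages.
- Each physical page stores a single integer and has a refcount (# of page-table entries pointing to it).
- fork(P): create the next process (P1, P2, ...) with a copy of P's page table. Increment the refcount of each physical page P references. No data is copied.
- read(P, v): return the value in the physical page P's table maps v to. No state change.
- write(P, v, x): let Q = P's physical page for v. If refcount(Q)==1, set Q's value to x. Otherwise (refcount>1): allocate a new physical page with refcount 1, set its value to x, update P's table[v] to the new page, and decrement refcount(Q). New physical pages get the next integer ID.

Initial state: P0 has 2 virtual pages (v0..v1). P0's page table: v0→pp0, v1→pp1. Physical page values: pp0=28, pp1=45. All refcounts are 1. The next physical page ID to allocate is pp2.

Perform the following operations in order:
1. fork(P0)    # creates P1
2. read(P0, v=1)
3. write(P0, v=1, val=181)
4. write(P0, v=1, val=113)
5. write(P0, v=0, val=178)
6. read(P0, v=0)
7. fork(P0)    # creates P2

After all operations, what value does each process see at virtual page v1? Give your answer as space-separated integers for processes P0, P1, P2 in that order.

Answer: 113 45 113

Derivation:
Op 1: fork(P0) -> P1. 2 ppages; refcounts: pp0:2 pp1:2
Op 2: read(P0, v1) -> 45. No state change.
Op 3: write(P0, v1, 181). refcount(pp1)=2>1 -> COPY to pp2. 3 ppages; refcounts: pp0:2 pp1:1 pp2:1
Op 4: write(P0, v1, 113). refcount(pp2)=1 -> write in place. 3 ppages; refcounts: pp0:2 pp1:1 pp2:1
Op 5: write(P0, v0, 178). refcount(pp0)=2>1 -> COPY to pp3. 4 ppages; refcounts: pp0:1 pp1:1 pp2:1 pp3:1
Op 6: read(P0, v0) -> 178. No state change.
Op 7: fork(P0) -> P2. 4 ppages; refcounts: pp0:1 pp1:1 pp2:2 pp3:2
P0: v1 -> pp2 = 113
P1: v1 -> pp1 = 45
P2: v1 -> pp2 = 113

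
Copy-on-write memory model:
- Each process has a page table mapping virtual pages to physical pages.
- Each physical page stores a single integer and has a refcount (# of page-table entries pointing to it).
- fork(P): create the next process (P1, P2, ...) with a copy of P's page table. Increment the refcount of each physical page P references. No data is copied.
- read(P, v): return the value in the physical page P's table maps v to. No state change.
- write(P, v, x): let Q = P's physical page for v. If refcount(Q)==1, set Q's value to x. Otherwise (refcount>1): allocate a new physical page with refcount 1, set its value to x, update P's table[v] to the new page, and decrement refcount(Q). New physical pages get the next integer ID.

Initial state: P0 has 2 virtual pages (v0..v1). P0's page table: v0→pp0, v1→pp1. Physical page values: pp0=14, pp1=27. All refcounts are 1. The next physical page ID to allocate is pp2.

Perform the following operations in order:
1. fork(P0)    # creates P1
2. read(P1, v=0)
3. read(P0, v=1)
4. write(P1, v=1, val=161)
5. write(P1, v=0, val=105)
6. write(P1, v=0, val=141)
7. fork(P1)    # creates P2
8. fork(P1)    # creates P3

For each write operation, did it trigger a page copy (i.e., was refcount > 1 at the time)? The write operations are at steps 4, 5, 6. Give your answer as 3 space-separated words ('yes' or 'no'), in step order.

Op 1: fork(P0) -> P1. 2 ppages; refcounts: pp0:2 pp1:2
Op 2: read(P1, v0) -> 14. No state change.
Op 3: read(P0, v1) -> 27. No state change.
Op 4: write(P1, v1, 161). refcount(pp1)=2>1 -> COPY to pp2. 3 ppages; refcounts: pp0:2 pp1:1 pp2:1
Op 5: write(P1, v0, 105). refcount(pp0)=2>1 -> COPY to pp3. 4 ppages; refcounts: pp0:1 pp1:1 pp2:1 pp3:1
Op 6: write(P1, v0, 141). refcount(pp3)=1 -> write in place. 4 ppages; refcounts: pp0:1 pp1:1 pp2:1 pp3:1
Op 7: fork(P1) -> P2. 4 ppages; refcounts: pp0:1 pp1:1 pp2:2 pp3:2
Op 8: fork(P1) -> P3. 4 ppages; refcounts: pp0:1 pp1:1 pp2:3 pp3:3

yes yes no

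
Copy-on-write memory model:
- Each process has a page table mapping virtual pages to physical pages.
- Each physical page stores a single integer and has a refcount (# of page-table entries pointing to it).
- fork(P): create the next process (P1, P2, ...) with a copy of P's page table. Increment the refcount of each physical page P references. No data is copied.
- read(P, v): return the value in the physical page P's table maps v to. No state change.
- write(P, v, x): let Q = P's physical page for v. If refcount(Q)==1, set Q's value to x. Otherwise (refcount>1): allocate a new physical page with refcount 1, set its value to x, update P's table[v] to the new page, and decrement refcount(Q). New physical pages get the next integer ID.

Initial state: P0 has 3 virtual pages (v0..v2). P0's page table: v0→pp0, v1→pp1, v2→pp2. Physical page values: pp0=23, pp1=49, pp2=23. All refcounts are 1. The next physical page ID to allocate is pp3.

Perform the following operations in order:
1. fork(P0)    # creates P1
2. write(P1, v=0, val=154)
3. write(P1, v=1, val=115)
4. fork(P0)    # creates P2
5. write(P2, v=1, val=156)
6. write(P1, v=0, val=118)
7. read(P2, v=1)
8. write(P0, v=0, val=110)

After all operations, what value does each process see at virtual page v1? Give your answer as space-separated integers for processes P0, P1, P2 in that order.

Op 1: fork(P0) -> P1. 3 ppages; refcounts: pp0:2 pp1:2 pp2:2
Op 2: write(P1, v0, 154). refcount(pp0)=2>1 -> COPY to pp3. 4 ppages; refcounts: pp0:1 pp1:2 pp2:2 pp3:1
Op 3: write(P1, v1, 115). refcount(pp1)=2>1 -> COPY to pp4. 5 ppages; refcounts: pp0:1 pp1:1 pp2:2 pp3:1 pp4:1
Op 4: fork(P0) -> P2. 5 ppages; refcounts: pp0:2 pp1:2 pp2:3 pp3:1 pp4:1
Op 5: write(P2, v1, 156). refcount(pp1)=2>1 -> COPY to pp5. 6 ppages; refcounts: pp0:2 pp1:1 pp2:3 pp3:1 pp4:1 pp5:1
Op 6: write(P1, v0, 118). refcount(pp3)=1 -> write in place. 6 ppages; refcounts: pp0:2 pp1:1 pp2:3 pp3:1 pp4:1 pp5:1
Op 7: read(P2, v1) -> 156. No state change.
Op 8: write(P0, v0, 110). refcount(pp0)=2>1 -> COPY to pp6. 7 ppages; refcounts: pp0:1 pp1:1 pp2:3 pp3:1 pp4:1 pp5:1 pp6:1
P0: v1 -> pp1 = 49
P1: v1 -> pp4 = 115
P2: v1 -> pp5 = 156

Answer: 49 115 156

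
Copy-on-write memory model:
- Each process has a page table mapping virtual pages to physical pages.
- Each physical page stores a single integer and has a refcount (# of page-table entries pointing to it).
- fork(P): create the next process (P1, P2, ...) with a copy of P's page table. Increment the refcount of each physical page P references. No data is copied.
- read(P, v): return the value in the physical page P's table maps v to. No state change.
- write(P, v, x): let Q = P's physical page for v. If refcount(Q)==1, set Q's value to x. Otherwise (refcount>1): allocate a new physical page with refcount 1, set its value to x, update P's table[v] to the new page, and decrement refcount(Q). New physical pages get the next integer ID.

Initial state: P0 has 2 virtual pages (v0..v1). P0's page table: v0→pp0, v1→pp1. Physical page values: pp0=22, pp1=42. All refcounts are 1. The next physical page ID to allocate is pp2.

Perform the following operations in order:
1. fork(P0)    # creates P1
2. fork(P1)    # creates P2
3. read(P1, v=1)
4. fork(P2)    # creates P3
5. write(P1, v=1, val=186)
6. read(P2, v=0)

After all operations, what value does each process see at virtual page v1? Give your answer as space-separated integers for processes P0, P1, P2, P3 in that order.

Answer: 42 186 42 42

Derivation:
Op 1: fork(P0) -> P1. 2 ppages; refcounts: pp0:2 pp1:2
Op 2: fork(P1) -> P2. 2 ppages; refcounts: pp0:3 pp1:3
Op 3: read(P1, v1) -> 42. No state change.
Op 4: fork(P2) -> P3. 2 ppages; refcounts: pp0:4 pp1:4
Op 5: write(P1, v1, 186). refcount(pp1)=4>1 -> COPY to pp2. 3 ppages; refcounts: pp0:4 pp1:3 pp2:1
Op 6: read(P2, v0) -> 22. No state change.
P0: v1 -> pp1 = 42
P1: v1 -> pp2 = 186
P2: v1 -> pp1 = 42
P3: v1 -> pp1 = 42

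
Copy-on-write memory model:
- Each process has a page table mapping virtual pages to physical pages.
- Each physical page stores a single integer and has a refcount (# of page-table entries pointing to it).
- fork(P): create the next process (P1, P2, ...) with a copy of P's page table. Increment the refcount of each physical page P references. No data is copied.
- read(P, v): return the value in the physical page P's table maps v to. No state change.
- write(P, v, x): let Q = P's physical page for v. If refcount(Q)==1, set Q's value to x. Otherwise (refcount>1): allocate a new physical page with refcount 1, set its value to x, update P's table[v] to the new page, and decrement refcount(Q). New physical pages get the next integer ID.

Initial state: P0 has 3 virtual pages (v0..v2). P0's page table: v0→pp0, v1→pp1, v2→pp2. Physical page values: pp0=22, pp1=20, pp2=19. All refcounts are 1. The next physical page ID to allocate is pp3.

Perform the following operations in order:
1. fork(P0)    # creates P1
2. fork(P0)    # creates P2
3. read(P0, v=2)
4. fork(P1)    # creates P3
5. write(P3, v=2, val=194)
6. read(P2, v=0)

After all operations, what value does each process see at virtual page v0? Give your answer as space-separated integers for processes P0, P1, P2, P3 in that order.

Answer: 22 22 22 22

Derivation:
Op 1: fork(P0) -> P1. 3 ppages; refcounts: pp0:2 pp1:2 pp2:2
Op 2: fork(P0) -> P2. 3 ppages; refcounts: pp0:3 pp1:3 pp2:3
Op 3: read(P0, v2) -> 19. No state change.
Op 4: fork(P1) -> P3. 3 ppages; refcounts: pp0:4 pp1:4 pp2:4
Op 5: write(P3, v2, 194). refcount(pp2)=4>1 -> COPY to pp3. 4 ppages; refcounts: pp0:4 pp1:4 pp2:3 pp3:1
Op 6: read(P2, v0) -> 22. No state change.
P0: v0 -> pp0 = 22
P1: v0 -> pp0 = 22
P2: v0 -> pp0 = 22
P3: v0 -> pp0 = 22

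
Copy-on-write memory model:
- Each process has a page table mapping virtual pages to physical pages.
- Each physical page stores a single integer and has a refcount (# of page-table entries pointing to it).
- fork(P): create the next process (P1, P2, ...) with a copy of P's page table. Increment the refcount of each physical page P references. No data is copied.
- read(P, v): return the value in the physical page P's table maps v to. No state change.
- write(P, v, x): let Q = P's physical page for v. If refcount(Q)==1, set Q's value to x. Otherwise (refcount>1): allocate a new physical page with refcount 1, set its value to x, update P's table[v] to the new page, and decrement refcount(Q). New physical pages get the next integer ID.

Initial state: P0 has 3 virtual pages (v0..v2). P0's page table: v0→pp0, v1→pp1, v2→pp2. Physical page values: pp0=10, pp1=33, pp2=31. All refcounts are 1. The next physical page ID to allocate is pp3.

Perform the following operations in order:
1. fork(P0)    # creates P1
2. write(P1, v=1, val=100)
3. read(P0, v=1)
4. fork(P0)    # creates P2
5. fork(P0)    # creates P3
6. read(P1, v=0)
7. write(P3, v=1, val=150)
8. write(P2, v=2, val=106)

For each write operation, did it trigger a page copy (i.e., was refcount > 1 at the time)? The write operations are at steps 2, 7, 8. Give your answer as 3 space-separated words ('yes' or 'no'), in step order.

Op 1: fork(P0) -> P1. 3 ppages; refcounts: pp0:2 pp1:2 pp2:2
Op 2: write(P1, v1, 100). refcount(pp1)=2>1 -> COPY to pp3. 4 ppages; refcounts: pp0:2 pp1:1 pp2:2 pp3:1
Op 3: read(P0, v1) -> 33. No state change.
Op 4: fork(P0) -> P2. 4 ppages; refcounts: pp0:3 pp1:2 pp2:3 pp3:1
Op 5: fork(P0) -> P3. 4 ppages; refcounts: pp0:4 pp1:3 pp2:4 pp3:1
Op 6: read(P1, v0) -> 10. No state change.
Op 7: write(P3, v1, 150). refcount(pp1)=3>1 -> COPY to pp4. 5 ppages; refcounts: pp0:4 pp1:2 pp2:4 pp3:1 pp4:1
Op 8: write(P2, v2, 106). refcount(pp2)=4>1 -> COPY to pp5. 6 ppages; refcounts: pp0:4 pp1:2 pp2:3 pp3:1 pp4:1 pp5:1

yes yes yes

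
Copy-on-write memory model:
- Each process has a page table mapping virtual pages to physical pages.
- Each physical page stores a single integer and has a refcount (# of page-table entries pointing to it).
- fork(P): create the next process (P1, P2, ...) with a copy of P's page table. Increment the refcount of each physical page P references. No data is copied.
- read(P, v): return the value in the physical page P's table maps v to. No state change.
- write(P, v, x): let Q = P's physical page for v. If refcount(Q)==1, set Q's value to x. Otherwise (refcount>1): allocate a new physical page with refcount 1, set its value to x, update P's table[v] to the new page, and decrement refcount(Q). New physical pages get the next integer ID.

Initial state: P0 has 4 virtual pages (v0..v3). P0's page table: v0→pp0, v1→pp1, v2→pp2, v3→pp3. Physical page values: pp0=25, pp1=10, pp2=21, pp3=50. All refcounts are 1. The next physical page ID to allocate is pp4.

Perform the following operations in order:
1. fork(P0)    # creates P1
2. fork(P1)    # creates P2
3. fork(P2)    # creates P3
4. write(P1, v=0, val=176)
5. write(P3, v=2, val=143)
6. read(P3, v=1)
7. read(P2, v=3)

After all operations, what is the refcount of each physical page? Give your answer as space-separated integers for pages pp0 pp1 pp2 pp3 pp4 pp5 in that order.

Answer: 3 4 3 4 1 1

Derivation:
Op 1: fork(P0) -> P1. 4 ppages; refcounts: pp0:2 pp1:2 pp2:2 pp3:2
Op 2: fork(P1) -> P2. 4 ppages; refcounts: pp0:3 pp1:3 pp2:3 pp3:3
Op 3: fork(P2) -> P3. 4 ppages; refcounts: pp0:4 pp1:4 pp2:4 pp3:4
Op 4: write(P1, v0, 176). refcount(pp0)=4>1 -> COPY to pp4. 5 ppages; refcounts: pp0:3 pp1:4 pp2:4 pp3:4 pp4:1
Op 5: write(P3, v2, 143). refcount(pp2)=4>1 -> COPY to pp5. 6 ppages; refcounts: pp0:3 pp1:4 pp2:3 pp3:4 pp4:1 pp5:1
Op 6: read(P3, v1) -> 10. No state change.
Op 7: read(P2, v3) -> 50. No state change.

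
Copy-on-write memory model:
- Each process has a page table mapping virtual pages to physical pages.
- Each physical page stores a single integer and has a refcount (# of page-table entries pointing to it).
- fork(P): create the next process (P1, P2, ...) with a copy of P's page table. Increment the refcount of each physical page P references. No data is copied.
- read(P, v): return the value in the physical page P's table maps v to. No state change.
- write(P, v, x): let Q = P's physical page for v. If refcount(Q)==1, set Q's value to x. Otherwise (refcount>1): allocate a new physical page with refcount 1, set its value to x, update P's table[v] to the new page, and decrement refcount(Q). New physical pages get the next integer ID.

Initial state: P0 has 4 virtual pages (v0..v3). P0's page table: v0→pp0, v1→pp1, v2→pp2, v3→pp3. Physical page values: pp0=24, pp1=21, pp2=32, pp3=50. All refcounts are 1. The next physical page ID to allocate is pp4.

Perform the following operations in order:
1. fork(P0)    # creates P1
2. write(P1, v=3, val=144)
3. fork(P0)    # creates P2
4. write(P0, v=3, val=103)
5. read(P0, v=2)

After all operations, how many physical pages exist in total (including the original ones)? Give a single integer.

Answer: 6

Derivation:
Op 1: fork(P0) -> P1. 4 ppages; refcounts: pp0:2 pp1:2 pp2:2 pp3:2
Op 2: write(P1, v3, 144). refcount(pp3)=2>1 -> COPY to pp4. 5 ppages; refcounts: pp0:2 pp1:2 pp2:2 pp3:1 pp4:1
Op 3: fork(P0) -> P2. 5 ppages; refcounts: pp0:3 pp1:3 pp2:3 pp3:2 pp4:1
Op 4: write(P0, v3, 103). refcount(pp3)=2>1 -> COPY to pp5. 6 ppages; refcounts: pp0:3 pp1:3 pp2:3 pp3:1 pp4:1 pp5:1
Op 5: read(P0, v2) -> 32. No state change.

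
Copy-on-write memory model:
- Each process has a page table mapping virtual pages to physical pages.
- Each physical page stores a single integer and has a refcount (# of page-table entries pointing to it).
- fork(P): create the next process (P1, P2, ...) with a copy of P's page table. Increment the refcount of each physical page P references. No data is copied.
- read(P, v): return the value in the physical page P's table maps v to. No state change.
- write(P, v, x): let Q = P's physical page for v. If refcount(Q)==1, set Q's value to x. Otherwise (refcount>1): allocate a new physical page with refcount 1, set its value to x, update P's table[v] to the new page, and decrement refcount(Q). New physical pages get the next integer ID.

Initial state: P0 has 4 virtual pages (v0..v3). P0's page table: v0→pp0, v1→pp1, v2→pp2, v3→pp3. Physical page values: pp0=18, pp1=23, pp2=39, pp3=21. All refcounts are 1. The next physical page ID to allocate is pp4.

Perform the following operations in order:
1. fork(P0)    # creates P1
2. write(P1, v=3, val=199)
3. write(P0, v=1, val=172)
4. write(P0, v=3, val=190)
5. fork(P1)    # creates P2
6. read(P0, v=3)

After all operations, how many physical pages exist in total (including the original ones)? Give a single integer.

Answer: 6

Derivation:
Op 1: fork(P0) -> P1. 4 ppages; refcounts: pp0:2 pp1:2 pp2:2 pp3:2
Op 2: write(P1, v3, 199). refcount(pp3)=2>1 -> COPY to pp4. 5 ppages; refcounts: pp0:2 pp1:2 pp2:2 pp3:1 pp4:1
Op 3: write(P0, v1, 172). refcount(pp1)=2>1 -> COPY to pp5. 6 ppages; refcounts: pp0:2 pp1:1 pp2:2 pp3:1 pp4:1 pp5:1
Op 4: write(P0, v3, 190). refcount(pp3)=1 -> write in place. 6 ppages; refcounts: pp0:2 pp1:1 pp2:2 pp3:1 pp4:1 pp5:1
Op 5: fork(P1) -> P2. 6 ppages; refcounts: pp0:3 pp1:2 pp2:3 pp3:1 pp4:2 pp5:1
Op 6: read(P0, v3) -> 190. No state change.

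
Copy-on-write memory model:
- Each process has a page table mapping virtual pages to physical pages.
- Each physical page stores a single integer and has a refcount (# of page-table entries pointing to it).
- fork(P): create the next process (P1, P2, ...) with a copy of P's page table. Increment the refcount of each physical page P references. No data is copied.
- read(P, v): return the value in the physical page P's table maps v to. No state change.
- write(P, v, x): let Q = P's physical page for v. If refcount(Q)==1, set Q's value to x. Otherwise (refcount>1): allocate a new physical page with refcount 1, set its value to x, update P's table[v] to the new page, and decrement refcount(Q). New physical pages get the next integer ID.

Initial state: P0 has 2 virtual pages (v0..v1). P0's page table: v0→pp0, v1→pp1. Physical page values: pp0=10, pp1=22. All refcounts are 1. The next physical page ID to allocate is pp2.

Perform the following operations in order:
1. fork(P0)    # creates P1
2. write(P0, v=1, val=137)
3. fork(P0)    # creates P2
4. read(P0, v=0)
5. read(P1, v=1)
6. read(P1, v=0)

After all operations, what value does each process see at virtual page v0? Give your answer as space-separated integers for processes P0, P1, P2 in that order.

Op 1: fork(P0) -> P1. 2 ppages; refcounts: pp0:2 pp1:2
Op 2: write(P0, v1, 137). refcount(pp1)=2>1 -> COPY to pp2. 3 ppages; refcounts: pp0:2 pp1:1 pp2:1
Op 3: fork(P0) -> P2. 3 ppages; refcounts: pp0:3 pp1:1 pp2:2
Op 4: read(P0, v0) -> 10. No state change.
Op 5: read(P1, v1) -> 22. No state change.
Op 6: read(P1, v0) -> 10. No state change.
P0: v0 -> pp0 = 10
P1: v0 -> pp0 = 10
P2: v0 -> pp0 = 10

Answer: 10 10 10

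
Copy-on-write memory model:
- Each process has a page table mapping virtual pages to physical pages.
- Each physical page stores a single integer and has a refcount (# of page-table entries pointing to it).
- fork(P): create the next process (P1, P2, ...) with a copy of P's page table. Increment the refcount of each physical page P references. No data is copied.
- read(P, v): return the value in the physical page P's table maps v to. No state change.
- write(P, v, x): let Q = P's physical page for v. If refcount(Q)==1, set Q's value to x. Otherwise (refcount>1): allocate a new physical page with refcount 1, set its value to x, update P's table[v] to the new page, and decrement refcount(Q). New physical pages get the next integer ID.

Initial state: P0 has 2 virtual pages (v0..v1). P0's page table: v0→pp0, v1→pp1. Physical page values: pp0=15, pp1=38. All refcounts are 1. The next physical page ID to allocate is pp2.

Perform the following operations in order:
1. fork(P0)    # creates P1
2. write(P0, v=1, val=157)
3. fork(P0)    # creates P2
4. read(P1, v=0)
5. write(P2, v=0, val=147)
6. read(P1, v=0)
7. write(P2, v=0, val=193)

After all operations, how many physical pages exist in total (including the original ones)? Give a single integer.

Op 1: fork(P0) -> P1. 2 ppages; refcounts: pp0:2 pp1:2
Op 2: write(P0, v1, 157). refcount(pp1)=2>1 -> COPY to pp2. 3 ppages; refcounts: pp0:2 pp1:1 pp2:1
Op 3: fork(P0) -> P2. 3 ppages; refcounts: pp0:3 pp1:1 pp2:2
Op 4: read(P1, v0) -> 15. No state change.
Op 5: write(P2, v0, 147). refcount(pp0)=3>1 -> COPY to pp3. 4 ppages; refcounts: pp0:2 pp1:1 pp2:2 pp3:1
Op 6: read(P1, v0) -> 15. No state change.
Op 7: write(P2, v0, 193). refcount(pp3)=1 -> write in place. 4 ppages; refcounts: pp0:2 pp1:1 pp2:2 pp3:1

Answer: 4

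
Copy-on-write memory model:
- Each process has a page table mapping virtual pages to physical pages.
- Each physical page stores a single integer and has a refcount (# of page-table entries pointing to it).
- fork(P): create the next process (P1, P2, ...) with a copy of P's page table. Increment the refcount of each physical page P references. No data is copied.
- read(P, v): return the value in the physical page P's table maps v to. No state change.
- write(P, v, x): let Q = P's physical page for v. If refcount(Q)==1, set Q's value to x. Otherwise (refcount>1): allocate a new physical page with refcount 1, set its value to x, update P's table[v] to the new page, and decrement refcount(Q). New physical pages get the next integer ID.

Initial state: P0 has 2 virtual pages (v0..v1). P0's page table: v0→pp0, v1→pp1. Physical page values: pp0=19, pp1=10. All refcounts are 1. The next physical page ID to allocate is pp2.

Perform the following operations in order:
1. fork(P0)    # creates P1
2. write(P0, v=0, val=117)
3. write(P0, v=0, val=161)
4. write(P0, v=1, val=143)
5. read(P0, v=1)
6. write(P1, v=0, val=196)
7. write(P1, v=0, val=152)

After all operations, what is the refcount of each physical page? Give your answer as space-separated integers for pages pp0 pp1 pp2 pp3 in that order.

Answer: 1 1 1 1

Derivation:
Op 1: fork(P0) -> P1. 2 ppages; refcounts: pp0:2 pp1:2
Op 2: write(P0, v0, 117). refcount(pp0)=2>1 -> COPY to pp2. 3 ppages; refcounts: pp0:1 pp1:2 pp2:1
Op 3: write(P0, v0, 161). refcount(pp2)=1 -> write in place. 3 ppages; refcounts: pp0:1 pp1:2 pp2:1
Op 4: write(P0, v1, 143). refcount(pp1)=2>1 -> COPY to pp3. 4 ppages; refcounts: pp0:1 pp1:1 pp2:1 pp3:1
Op 5: read(P0, v1) -> 143. No state change.
Op 6: write(P1, v0, 196). refcount(pp0)=1 -> write in place. 4 ppages; refcounts: pp0:1 pp1:1 pp2:1 pp3:1
Op 7: write(P1, v0, 152). refcount(pp0)=1 -> write in place. 4 ppages; refcounts: pp0:1 pp1:1 pp2:1 pp3:1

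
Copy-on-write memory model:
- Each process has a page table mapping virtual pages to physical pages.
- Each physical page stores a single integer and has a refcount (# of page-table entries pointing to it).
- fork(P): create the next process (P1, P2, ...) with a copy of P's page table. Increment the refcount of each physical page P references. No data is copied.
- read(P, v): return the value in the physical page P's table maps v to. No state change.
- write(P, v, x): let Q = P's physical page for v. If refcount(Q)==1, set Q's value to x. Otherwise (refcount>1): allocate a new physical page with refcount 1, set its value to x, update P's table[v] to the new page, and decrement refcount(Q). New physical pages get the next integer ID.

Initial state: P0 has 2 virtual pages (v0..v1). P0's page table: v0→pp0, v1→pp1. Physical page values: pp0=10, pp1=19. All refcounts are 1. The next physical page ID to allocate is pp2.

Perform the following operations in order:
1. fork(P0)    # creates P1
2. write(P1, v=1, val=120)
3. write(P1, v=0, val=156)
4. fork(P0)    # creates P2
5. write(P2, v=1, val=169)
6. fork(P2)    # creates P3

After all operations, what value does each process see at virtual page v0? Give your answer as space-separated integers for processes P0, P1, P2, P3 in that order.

Answer: 10 156 10 10

Derivation:
Op 1: fork(P0) -> P1. 2 ppages; refcounts: pp0:2 pp1:2
Op 2: write(P1, v1, 120). refcount(pp1)=2>1 -> COPY to pp2. 3 ppages; refcounts: pp0:2 pp1:1 pp2:1
Op 3: write(P1, v0, 156). refcount(pp0)=2>1 -> COPY to pp3. 4 ppages; refcounts: pp0:1 pp1:1 pp2:1 pp3:1
Op 4: fork(P0) -> P2. 4 ppages; refcounts: pp0:2 pp1:2 pp2:1 pp3:1
Op 5: write(P2, v1, 169). refcount(pp1)=2>1 -> COPY to pp4. 5 ppages; refcounts: pp0:2 pp1:1 pp2:1 pp3:1 pp4:1
Op 6: fork(P2) -> P3. 5 ppages; refcounts: pp0:3 pp1:1 pp2:1 pp3:1 pp4:2
P0: v0 -> pp0 = 10
P1: v0 -> pp3 = 156
P2: v0 -> pp0 = 10
P3: v0 -> pp0 = 10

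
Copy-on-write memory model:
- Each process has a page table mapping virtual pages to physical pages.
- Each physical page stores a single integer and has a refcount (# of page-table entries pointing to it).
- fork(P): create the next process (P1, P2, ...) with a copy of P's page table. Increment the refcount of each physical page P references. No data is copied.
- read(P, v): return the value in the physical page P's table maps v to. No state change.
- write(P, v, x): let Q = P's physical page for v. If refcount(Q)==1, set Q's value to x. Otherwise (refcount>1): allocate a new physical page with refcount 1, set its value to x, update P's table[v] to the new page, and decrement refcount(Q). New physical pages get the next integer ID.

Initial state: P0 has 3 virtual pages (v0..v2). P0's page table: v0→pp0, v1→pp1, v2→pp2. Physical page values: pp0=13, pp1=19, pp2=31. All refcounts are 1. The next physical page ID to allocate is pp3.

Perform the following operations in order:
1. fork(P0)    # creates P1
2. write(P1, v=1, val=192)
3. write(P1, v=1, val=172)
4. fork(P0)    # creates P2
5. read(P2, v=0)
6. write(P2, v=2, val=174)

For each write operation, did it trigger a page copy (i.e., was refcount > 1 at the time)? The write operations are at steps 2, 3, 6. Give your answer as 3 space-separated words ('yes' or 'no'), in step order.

Op 1: fork(P0) -> P1. 3 ppages; refcounts: pp0:2 pp1:2 pp2:2
Op 2: write(P1, v1, 192). refcount(pp1)=2>1 -> COPY to pp3. 4 ppages; refcounts: pp0:2 pp1:1 pp2:2 pp3:1
Op 3: write(P1, v1, 172). refcount(pp3)=1 -> write in place. 4 ppages; refcounts: pp0:2 pp1:1 pp2:2 pp3:1
Op 4: fork(P0) -> P2. 4 ppages; refcounts: pp0:3 pp1:2 pp2:3 pp3:1
Op 5: read(P2, v0) -> 13. No state change.
Op 6: write(P2, v2, 174). refcount(pp2)=3>1 -> COPY to pp4. 5 ppages; refcounts: pp0:3 pp1:2 pp2:2 pp3:1 pp4:1

yes no yes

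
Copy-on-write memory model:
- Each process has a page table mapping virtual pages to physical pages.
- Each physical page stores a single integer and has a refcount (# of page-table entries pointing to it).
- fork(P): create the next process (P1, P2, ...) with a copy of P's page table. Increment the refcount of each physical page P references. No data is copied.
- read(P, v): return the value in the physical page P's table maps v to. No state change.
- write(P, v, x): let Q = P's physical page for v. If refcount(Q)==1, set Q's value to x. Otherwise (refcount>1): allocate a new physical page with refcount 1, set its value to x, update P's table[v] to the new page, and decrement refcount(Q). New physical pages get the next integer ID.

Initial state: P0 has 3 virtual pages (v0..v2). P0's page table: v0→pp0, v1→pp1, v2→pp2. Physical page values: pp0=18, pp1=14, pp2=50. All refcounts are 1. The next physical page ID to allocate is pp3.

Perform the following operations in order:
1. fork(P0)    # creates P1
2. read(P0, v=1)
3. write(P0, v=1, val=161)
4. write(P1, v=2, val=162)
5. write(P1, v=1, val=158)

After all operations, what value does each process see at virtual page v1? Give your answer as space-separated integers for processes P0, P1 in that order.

Op 1: fork(P0) -> P1. 3 ppages; refcounts: pp0:2 pp1:2 pp2:2
Op 2: read(P0, v1) -> 14. No state change.
Op 3: write(P0, v1, 161). refcount(pp1)=2>1 -> COPY to pp3. 4 ppages; refcounts: pp0:2 pp1:1 pp2:2 pp3:1
Op 4: write(P1, v2, 162). refcount(pp2)=2>1 -> COPY to pp4. 5 ppages; refcounts: pp0:2 pp1:1 pp2:1 pp3:1 pp4:1
Op 5: write(P1, v1, 158). refcount(pp1)=1 -> write in place. 5 ppages; refcounts: pp0:2 pp1:1 pp2:1 pp3:1 pp4:1
P0: v1 -> pp3 = 161
P1: v1 -> pp1 = 158

Answer: 161 158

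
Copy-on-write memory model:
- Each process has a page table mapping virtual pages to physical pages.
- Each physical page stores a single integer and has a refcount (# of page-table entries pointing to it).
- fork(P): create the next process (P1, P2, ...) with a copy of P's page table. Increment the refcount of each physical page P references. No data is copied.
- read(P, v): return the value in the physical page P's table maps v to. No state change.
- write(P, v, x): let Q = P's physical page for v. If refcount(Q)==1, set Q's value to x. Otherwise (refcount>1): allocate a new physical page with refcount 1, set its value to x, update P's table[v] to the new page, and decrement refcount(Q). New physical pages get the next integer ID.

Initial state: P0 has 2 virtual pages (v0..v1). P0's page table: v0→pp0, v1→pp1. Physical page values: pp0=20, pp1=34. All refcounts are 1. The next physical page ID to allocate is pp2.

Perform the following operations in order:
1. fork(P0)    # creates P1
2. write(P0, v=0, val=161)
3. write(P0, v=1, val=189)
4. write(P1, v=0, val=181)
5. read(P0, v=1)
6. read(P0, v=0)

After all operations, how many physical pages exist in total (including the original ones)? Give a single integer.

Op 1: fork(P0) -> P1. 2 ppages; refcounts: pp0:2 pp1:2
Op 2: write(P0, v0, 161). refcount(pp0)=2>1 -> COPY to pp2. 3 ppages; refcounts: pp0:1 pp1:2 pp2:1
Op 3: write(P0, v1, 189). refcount(pp1)=2>1 -> COPY to pp3. 4 ppages; refcounts: pp0:1 pp1:1 pp2:1 pp3:1
Op 4: write(P1, v0, 181). refcount(pp0)=1 -> write in place. 4 ppages; refcounts: pp0:1 pp1:1 pp2:1 pp3:1
Op 5: read(P0, v1) -> 189. No state change.
Op 6: read(P0, v0) -> 161. No state change.

Answer: 4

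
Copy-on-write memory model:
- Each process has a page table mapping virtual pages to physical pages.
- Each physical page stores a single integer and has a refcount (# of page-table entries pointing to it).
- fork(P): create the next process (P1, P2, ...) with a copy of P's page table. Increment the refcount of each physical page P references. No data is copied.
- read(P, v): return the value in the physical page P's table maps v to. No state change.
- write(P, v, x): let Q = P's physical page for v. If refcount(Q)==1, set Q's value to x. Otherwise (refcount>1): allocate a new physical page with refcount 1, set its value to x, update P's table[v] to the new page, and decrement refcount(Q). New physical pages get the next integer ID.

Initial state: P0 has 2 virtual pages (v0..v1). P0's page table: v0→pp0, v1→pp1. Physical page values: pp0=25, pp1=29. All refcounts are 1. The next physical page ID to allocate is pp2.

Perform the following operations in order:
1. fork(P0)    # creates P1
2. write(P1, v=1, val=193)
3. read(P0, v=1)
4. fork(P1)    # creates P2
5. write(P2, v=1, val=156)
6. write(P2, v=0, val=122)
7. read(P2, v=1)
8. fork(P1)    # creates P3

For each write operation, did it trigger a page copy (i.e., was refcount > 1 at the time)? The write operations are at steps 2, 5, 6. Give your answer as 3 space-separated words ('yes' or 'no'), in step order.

Op 1: fork(P0) -> P1. 2 ppages; refcounts: pp0:2 pp1:2
Op 2: write(P1, v1, 193). refcount(pp1)=2>1 -> COPY to pp2. 3 ppages; refcounts: pp0:2 pp1:1 pp2:1
Op 3: read(P0, v1) -> 29. No state change.
Op 4: fork(P1) -> P2. 3 ppages; refcounts: pp0:3 pp1:1 pp2:2
Op 5: write(P2, v1, 156). refcount(pp2)=2>1 -> COPY to pp3. 4 ppages; refcounts: pp0:3 pp1:1 pp2:1 pp3:1
Op 6: write(P2, v0, 122). refcount(pp0)=3>1 -> COPY to pp4. 5 ppages; refcounts: pp0:2 pp1:1 pp2:1 pp3:1 pp4:1
Op 7: read(P2, v1) -> 156. No state change.
Op 8: fork(P1) -> P3. 5 ppages; refcounts: pp0:3 pp1:1 pp2:2 pp3:1 pp4:1

yes yes yes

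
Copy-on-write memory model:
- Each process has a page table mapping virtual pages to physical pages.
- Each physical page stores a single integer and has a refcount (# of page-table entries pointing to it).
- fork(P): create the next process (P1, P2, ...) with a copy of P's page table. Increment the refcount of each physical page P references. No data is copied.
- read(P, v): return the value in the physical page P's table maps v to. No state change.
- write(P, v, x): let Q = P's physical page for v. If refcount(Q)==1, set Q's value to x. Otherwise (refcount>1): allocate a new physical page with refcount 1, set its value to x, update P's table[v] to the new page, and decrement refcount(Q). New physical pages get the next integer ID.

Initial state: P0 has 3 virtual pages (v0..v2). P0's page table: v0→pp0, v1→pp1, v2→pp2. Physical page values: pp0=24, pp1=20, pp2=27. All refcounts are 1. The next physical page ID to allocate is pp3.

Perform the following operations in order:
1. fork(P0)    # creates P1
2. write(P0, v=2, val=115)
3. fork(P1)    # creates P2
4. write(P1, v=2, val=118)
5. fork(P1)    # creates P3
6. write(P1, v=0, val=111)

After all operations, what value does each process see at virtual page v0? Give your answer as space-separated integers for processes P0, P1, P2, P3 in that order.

Answer: 24 111 24 24

Derivation:
Op 1: fork(P0) -> P1. 3 ppages; refcounts: pp0:2 pp1:2 pp2:2
Op 2: write(P0, v2, 115). refcount(pp2)=2>1 -> COPY to pp3. 4 ppages; refcounts: pp0:2 pp1:2 pp2:1 pp3:1
Op 3: fork(P1) -> P2. 4 ppages; refcounts: pp0:3 pp1:3 pp2:2 pp3:1
Op 4: write(P1, v2, 118). refcount(pp2)=2>1 -> COPY to pp4. 5 ppages; refcounts: pp0:3 pp1:3 pp2:1 pp3:1 pp4:1
Op 5: fork(P1) -> P3. 5 ppages; refcounts: pp0:4 pp1:4 pp2:1 pp3:1 pp4:2
Op 6: write(P1, v0, 111). refcount(pp0)=4>1 -> COPY to pp5. 6 ppages; refcounts: pp0:3 pp1:4 pp2:1 pp3:1 pp4:2 pp5:1
P0: v0 -> pp0 = 24
P1: v0 -> pp5 = 111
P2: v0 -> pp0 = 24
P3: v0 -> pp0 = 24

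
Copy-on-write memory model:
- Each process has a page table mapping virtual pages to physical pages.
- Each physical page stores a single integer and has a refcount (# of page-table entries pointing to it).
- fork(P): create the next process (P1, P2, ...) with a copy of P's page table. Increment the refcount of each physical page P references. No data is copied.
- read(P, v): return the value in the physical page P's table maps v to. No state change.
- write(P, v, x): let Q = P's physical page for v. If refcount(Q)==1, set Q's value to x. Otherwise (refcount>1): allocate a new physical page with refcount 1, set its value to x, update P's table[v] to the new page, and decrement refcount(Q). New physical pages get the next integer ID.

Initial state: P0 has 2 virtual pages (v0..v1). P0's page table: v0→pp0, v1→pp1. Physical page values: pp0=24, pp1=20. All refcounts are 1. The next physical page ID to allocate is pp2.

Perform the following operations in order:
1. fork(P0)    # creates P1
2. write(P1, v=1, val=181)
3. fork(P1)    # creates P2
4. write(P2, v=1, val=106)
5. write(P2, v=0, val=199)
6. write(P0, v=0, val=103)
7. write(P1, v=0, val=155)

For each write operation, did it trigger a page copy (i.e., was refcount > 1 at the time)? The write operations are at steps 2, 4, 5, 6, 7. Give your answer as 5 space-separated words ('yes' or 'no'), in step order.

Op 1: fork(P0) -> P1. 2 ppages; refcounts: pp0:2 pp1:2
Op 2: write(P1, v1, 181). refcount(pp1)=2>1 -> COPY to pp2. 3 ppages; refcounts: pp0:2 pp1:1 pp2:1
Op 3: fork(P1) -> P2. 3 ppages; refcounts: pp0:3 pp1:1 pp2:2
Op 4: write(P2, v1, 106). refcount(pp2)=2>1 -> COPY to pp3. 4 ppages; refcounts: pp0:3 pp1:1 pp2:1 pp3:1
Op 5: write(P2, v0, 199). refcount(pp0)=3>1 -> COPY to pp4. 5 ppages; refcounts: pp0:2 pp1:1 pp2:1 pp3:1 pp4:1
Op 6: write(P0, v0, 103). refcount(pp0)=2>1 -> COPY to pp5. 6 ppages; refcounts: pp0:1 pp1:1 pp2:1 pp3:1 pp4:1 pp5:1
Op 7: write(P1, v0, 155). refcount(pp0)=1 -> write in place. 6 ppages; refcounts: pp0:1 pp1:1 pp2:1 pp3:1 pp4:1 pp5:1

yes yes yes yes no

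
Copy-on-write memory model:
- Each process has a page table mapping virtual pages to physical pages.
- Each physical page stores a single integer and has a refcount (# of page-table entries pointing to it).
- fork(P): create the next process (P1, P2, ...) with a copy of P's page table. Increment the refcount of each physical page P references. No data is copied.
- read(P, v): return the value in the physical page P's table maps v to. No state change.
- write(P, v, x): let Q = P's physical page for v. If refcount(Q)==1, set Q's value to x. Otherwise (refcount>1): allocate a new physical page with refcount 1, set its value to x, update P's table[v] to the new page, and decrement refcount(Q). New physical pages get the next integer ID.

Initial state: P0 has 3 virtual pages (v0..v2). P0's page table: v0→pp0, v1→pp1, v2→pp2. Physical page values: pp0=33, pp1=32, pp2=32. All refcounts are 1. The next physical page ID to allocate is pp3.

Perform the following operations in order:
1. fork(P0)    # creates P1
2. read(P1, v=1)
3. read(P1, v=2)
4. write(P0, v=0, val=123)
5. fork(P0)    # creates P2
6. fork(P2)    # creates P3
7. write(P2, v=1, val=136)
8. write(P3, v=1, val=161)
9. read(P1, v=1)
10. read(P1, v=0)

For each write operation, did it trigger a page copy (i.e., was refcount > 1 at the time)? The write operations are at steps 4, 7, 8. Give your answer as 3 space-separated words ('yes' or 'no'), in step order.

Op 1: fork(P0) -> P1. 3 ppages; refcounts: pp0:2 pp1:2 pp2:2
Op 2: read(P1, v1) -> 32. No state change.
Op 3: read(P1, v2) -> 32. No state change.
Op 4: write(P0, v0, 123). refcount(pp0)=2>1 -> COPY to pp3. 4 ppages; refcounts: pp0:1 pp1:2 pp2:2 pp3:1
Op 5: fork(P0) -> P2. 4 ppages; refcounts: pp0:1 pp1:3 pp2:3 pp3:2
Op 6: fork(P2) -> P3. 4 ppages; refcounts: pp0:1 pp1:4 pp2:4 pp3:3
Op 7: write(P2, v1, 136). refcount(pp1)=4>1 -> COPY to pp4. 5 ppages; refcounts: pp0:1 pp1:3 pp2:4 pp3:3 pp4:1
Op 8: write(P3, v1, 161). refcount(pp1)=3>1 -> COPY to pp5. 6 ppages; refcounts: pp0:1 pp1:2 pp2:4 pp3:3 pp4:1 pp5:1
Op 9: read(P1, v1) -> 32. No state change.
Op 10: read(P1, v0) -> 33. No state change.

yes yes yes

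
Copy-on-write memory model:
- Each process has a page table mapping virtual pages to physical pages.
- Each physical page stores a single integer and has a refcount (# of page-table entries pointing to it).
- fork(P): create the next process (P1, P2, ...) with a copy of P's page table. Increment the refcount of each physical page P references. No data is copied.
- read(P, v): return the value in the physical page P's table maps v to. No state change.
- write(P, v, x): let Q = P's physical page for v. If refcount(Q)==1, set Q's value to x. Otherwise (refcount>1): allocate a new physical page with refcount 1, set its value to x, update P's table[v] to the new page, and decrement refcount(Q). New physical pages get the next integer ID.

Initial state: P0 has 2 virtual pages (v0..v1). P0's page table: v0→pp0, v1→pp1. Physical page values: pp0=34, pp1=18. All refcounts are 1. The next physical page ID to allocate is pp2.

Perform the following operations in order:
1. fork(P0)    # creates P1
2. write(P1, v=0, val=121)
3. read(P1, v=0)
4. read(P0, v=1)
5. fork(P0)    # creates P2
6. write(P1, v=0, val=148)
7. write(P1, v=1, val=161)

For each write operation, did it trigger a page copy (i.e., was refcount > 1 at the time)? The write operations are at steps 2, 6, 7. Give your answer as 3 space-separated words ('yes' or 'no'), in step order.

Op 1: fork(P0) -> P1. 2 ppages; refcounts: pp0:2 pp1:2
Op 2: write(P1, v0, 121). refcount(pp0)=2>1 -> COPY to pp2. 3 ppages; refcounts: pp0:1 pp1:2 pp2:1
Op 3: read(P1, v0) -> 121. No state change.
Op 4: read(P0, v1) -> 18. No state change.
Op 5: fork(P0) -> P2. 3 ppages; refcounts: pp0:2 pp1:3 pp2:1
Op 6: write(P1, v0, 148). refcount(pp2)=1 -> write in place. 3 ppages; refcounts: pp0:2 pp1:3 pp2:1
Op 7: write(P1, v1, 161). refcount(pp1)=3>1 -> COPY to pp3. 4 ppages; refcounts: pp0:2 pp1:2 pp2:1 pp3:1

yes no yes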